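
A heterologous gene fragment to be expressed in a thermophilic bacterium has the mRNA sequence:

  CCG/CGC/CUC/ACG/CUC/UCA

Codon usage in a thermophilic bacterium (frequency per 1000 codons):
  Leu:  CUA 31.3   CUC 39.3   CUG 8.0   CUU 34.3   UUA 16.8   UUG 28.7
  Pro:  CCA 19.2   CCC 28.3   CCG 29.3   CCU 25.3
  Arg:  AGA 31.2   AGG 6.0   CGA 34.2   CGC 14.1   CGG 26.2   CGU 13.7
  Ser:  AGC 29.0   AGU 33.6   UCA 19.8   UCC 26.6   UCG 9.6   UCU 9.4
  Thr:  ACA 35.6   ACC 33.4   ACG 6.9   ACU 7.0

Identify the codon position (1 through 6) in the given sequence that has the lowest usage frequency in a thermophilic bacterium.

4

Codon 1 CCG (Pro): 29.3 per 1000.
Codon 2 CGC (Arg): 14.1 per 1000.
Codon 3 CUC (Leu): 39.3 per 1000.
Codon 4 ACG (Thr): 6.9 per 1000.
Codon 5 CUC (Leu): 39.3 per 1000.
Codon 6 UCA (Ser): 19.8 per 1000.
Lowest frequency is 6.9 at codon 4.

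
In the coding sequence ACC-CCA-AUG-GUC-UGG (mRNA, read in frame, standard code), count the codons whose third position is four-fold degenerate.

3

Codon 1 ACC (Thr): third position 4-fold.
Codon 2 CCA (Pro): third position 4-fold.
Codon 3 AUG (Met): third position 1-fold.
Codon 4 GUC (Val): third position 4-fold.
Codon 5 UGG (Trp): third position 1-fold.
Four-fold degenerate third positions: 3.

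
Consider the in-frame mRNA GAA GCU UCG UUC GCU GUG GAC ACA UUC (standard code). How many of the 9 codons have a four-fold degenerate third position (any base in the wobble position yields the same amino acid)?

Codon 1 GAA (Glu): third position 2-fold.
Codon 2 GCU (Ala): third position 4-fold.
Codon 3 UCG (Ser): third position 4-fold.
Codon 4 UUC (Phe): third position 2-fold.
Codon 5 GCU (Ala): third position 4-fold.
Codon 6 GUG (Val): third position 4-fold.
Codon 7 GAC (Asp): third position 2-fold.
Codon 8 ACA (Thr): third position 4-fold.
Codon 9 UUC (Phe): third position 2-fold.
Four-fold degenerate third positions: 5.

5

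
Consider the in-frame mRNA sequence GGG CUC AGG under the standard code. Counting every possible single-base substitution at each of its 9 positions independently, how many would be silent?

8

Codon 1 (GGG, Gly): 3 synonymous substitutions.
Codon 2 (CUC, Leu): 3 synonymous substitutions.
Codon 3 (AGG, Arg): 2 synonymous substitutions.
Total: 3 + 3 + 2 = 8.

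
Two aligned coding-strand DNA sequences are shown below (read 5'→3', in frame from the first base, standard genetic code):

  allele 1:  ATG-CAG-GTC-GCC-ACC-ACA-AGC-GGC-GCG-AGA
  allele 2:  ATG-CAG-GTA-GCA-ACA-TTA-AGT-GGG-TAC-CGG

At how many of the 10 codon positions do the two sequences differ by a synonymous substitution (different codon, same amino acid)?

Codon 1: ATG Met / ATG Met — identical.
Codon 2: CAG Gln / CAG Gln — identical.
Codon 3: GTC Val / GTA Val — synonymous.
Codon 4: GCC Ala / GCA Ala — synonymous.
Codon 5: ACC Thr / ACA Thr — synonymous.
Codon 6: ACA Thr / TTA Leu — nonsynonymous.
Codon 7: AGC Ser / AGT Ser — synonymous.
Codon 8: GGC Gly / GGG Gly — synonymous.
Codon 9: GCG Ala / TAC Tyr — nonsynonymous.
Codon 10: AGA Arg / CGG Arg — synonymous.
Synonymous differences: 6.

6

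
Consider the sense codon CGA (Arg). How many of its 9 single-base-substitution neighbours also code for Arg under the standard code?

4

Position 1: AGA → 1 synonymous.
Position 2: none → 0 synonymous.
Position 3: CGT, CGC, CGG → 3 synonymous.
Total: 1 + 0 + 3 = 4.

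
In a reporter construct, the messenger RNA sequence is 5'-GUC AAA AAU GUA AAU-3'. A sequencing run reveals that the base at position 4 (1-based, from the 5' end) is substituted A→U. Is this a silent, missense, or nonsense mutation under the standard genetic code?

nonsense

Position 4 falls in codon 2: AAA → Lys.
After the substitution the codon is UAA → Stop.
The new codon is a stop codon, so this is a nonsense mutation.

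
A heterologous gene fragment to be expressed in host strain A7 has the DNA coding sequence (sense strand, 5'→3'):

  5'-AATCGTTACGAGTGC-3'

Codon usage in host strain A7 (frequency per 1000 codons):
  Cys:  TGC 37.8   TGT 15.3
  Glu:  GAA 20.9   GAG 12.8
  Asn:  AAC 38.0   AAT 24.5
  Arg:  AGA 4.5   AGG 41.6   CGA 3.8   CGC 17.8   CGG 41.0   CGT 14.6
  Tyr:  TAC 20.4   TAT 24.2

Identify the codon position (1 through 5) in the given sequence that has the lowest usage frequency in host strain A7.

Codon 1 AAT (Asn): 24.5 per 1000.
Codon 2 CGT (Arg): 14.6 per 1000.
Codon 3 TAC (Tyr): 20.4 per 1000.
Codon 4 GAG (Glu): 12.8 per 1000.
Codon 5 TGC (Cys): 37.8 per 1000.
Lowest frequency is 12.8 at codon 4.

4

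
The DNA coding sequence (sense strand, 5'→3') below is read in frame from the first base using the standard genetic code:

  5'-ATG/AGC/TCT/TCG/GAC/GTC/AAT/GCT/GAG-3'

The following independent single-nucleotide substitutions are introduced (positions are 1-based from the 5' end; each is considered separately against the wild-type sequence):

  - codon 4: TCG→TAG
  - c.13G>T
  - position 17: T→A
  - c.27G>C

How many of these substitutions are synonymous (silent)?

Codon 4: TCG (Ser) → TAG (Stop) — nonsense.
Codon 5: GAC (Asp) → TAC (Tyr) — missense.
Codon 6: GTC (Val) → GAC (Asp) — missense.
Codon 9: GAG (Glu) → GAC (Asp) — missense.
Synonymous: 0 of 4.

0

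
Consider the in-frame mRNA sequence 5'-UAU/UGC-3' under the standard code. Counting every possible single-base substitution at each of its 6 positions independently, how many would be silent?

Codon 1 (UAU, Tyr): 1 synonymous substitution.
Codon 2 (UGC, Cys): 1 synonymous substitution.
Total: 1 + 1 = 2.

2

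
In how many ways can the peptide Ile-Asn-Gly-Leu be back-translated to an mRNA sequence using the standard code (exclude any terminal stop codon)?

Ile: 3 codons.
Asn: 2 codons.
Gly: 4 codons.
Leu: 6 codons.
3 × 2 × 4 × 6 = 144.

144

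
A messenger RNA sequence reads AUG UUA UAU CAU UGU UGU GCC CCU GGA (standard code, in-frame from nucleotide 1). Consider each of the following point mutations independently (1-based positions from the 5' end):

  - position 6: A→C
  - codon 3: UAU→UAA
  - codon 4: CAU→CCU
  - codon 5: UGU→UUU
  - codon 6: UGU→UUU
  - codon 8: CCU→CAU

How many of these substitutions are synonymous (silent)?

0

Codon 2: UUA (Leu) → UUC (Phe) — missense.
Codon 3: UAU (Tyr) → UAA (Stop) — nonsense.
Codon 4: CAU (His) → CCU (Pro) — missense.
Codon 5: UGU (Cys) → UUU (Phe) — missense.
Codon 6: UGU (Cys) → UUU (Phe) — missense.
Codon 8: CCU (Pro) → CAU (His) — missense.
Synonymous: 0 of 6.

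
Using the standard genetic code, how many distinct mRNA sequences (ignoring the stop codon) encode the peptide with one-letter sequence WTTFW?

Trp: 1 codon.
Thr: 4 codons.
Thr: 4 codons.
Phe: 2 codons.
Trp: 1 codon.
1 × 4 × 4 × 2 × 1 = 32.

32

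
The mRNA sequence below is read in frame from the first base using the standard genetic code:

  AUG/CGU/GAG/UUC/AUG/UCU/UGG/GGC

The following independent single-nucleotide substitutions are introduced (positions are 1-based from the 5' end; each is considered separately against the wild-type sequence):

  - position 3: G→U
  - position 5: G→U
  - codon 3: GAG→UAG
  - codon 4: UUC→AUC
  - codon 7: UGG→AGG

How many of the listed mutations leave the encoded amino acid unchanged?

Codon 1: AUG (Met) → AUU (Ile) — missense.
Codon 2: CGU (Arg) → CUU (Leu) — missense.
Codon 3: GAG (Glu) → UAG (Stop) — nonsense.
Codon 4: UUC (Phe) → AUC (Ile) — missense.
Codon 7: UGG (Trp) → AGG (Arg) — missense.
Synonymous: 0 of 5.

0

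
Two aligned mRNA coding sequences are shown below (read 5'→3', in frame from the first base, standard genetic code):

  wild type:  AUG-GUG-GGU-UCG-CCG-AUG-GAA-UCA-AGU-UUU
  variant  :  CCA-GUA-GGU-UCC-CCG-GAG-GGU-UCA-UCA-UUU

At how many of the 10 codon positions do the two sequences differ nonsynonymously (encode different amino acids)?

Codon 1: AUG Met / CCA Pro — nonsynonymous.
Codon 2: GUG Val / GUA Val — synonymous.
Codon 3: GGU Gly / GGU Gly — identical.
Codon 4: UCG Ser / UCC Ser — synonymous.
Codon 5: CCG Pro / CCG Pro — identical.
Codon 6: AUG Met / GAG Glu — nonsynonymous.
Codon 7: GAA Glu / GGU Gly — nonsynonymous.
Codon 8: UCA Ser / UCA Ser — identical.
Codon 9: AGU Ser / UCA Ser — synonymous.
Codon 10: UUU Phe / UUU Phe — identical.
Nonsynonymous differences: 3.

3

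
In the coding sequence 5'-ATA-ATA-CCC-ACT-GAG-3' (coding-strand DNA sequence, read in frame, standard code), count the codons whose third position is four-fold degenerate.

2

Codon 1 ATA (Ile): third position 3-fold.
Codon 2 ATA (Ile): third position 3-fold.
Codon 3 CCC (Pro): third position 4-fold.
Codon 4 ACT (Thr): third position 4-fold.
Codon 5 GAG (Glu): third position 2-fold.
Four-fold degenerate third positions: 2.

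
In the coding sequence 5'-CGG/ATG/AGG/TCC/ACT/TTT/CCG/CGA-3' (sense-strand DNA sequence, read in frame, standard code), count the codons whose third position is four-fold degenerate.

5

Codon 1 CGG (Arg): third position 4-fold.
Codon 2 ATG (Met): third position 1-fold.
Codon 3 AGG (Arg): third position 2-fold.
Codon 4 TCC (Ser): third position 4-fold.
Codon 5 ACT (Thr): third position 4-fold.
Codon 6 TTT (Phe): third position 2-fold.
Codon 7 CCG (Pro): third position 4-fold.
Codon 8 CGA (Arg): third position 4-fold.
Four-fold degenerate third positions: 5.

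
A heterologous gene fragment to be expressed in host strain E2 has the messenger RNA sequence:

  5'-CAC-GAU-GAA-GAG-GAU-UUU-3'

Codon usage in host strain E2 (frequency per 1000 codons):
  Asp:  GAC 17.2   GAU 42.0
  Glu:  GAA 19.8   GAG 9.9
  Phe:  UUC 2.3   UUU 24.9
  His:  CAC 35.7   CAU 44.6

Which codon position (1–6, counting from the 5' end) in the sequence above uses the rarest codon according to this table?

Codon 1 CAC (His): 35.7 per 1000.
Codon 2 GAU (Asp): 42.0 per 1000.
Codon 3 GAA (Glu): 19.8 per 1000.
Codon 4 GAG (Glu): 9.9 per 1000.
Codon 5 GAU (Asp): 42.0 per 1000.
Codon 6 UUU (Phe): 24.9 per 1000.
Lowest frequency is 9.9 at codon 4.

4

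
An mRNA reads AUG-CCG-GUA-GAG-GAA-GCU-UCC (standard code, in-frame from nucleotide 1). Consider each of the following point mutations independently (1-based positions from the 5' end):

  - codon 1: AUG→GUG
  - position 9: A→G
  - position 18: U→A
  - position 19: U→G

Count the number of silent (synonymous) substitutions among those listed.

2

Codon 1: AUG (Met) → GUG (Val) — missense.
Codon 3: GUA (Val) → GUG (Val) — synonymous.
Codon 6: GCU (Ala) → GCA (Ala) — synonymous.
Codon 7: UCC (Ser) → GCC (Ala) — missense.
Synonymous: 2 of 4.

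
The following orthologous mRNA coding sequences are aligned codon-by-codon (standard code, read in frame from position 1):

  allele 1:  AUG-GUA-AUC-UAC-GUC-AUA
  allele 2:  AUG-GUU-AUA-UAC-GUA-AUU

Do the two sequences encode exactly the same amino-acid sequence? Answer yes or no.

yes

Codon 1: AUG Met / AUG Met — identical.
Codon 2: GUA Val / GUU Val — synonymous.
Codon 3: AUC Ile / AUA Ile — synonymous.
Codon 4: UAC Tyr / UAC Tyr — identical.
Codon 5: GUC Val / GUA Val — synonymous.
Codon 6: AUA Ile / AUU Ile — synonymous.
Nonsynonymous differences: 0 → same protein.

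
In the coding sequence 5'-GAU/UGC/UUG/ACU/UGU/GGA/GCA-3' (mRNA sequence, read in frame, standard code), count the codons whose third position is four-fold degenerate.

3

Codon 1 GAU (Asp): third position 2-fold.
Codon 2 UGC (Cys): third position 2-fold.
Codon 3 UUG (Leu): third position 2-fold.
Codon 4 ACU (Thr): third position 4-fold.
Codon 5 UGU (Cys): third position 2-fold.
Codon 6 GGA (Gly): third position 4-fold.
Codon 7 GCA (Ala): third position 4-fold.
Four-fold degenerate third positions: 3.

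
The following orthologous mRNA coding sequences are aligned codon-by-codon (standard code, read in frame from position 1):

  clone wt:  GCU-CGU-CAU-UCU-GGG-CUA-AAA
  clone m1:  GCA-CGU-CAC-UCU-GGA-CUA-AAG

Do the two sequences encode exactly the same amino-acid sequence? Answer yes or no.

Codon 1: GCU Ala / GCA Ala — synonymous.
Codon 2: CGU Arg / CGU Arg — identical.
Codon 3: CAU His / CAC His — synonymous.
Codon 4: UCU Ser / UCU Ser — identical.
Codon 5: GGG Gly / GGA Gly — synonymous.
Codon 6: CUA Leu / CUA Leu — identical.
Codon 7: AAA Lys / AAG Lys — synonymous.
Nonsynonymous differences: 0 → same protein.

yes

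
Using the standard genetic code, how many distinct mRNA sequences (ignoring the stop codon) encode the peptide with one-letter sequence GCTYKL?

Gly: 4 codons.
Cys: 2 codons.
Thr: 4 codons.
Tyr: 2 codons.
Lys: 2 codons.
Leu: 6 codons.
4 × 2 × 4 × 2 × 2 × 6 = 768.

768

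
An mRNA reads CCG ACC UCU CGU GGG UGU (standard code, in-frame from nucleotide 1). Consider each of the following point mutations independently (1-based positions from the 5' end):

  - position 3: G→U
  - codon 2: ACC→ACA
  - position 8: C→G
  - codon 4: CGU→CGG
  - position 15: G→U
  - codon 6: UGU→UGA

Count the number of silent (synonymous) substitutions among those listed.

Codon 1: CCG (Pro) → CCU (Pro) — synonymous.
Codon 2: ACC (Thr) → ACA (Thr) — synonymous.
Codon 3: UCU (Ser) → UGU (Cys) — missense.
Codon 4: CGU (Arg) → CGG (Arg) — synonymous.
Codon 5: GGG (Gly) → GGU (Gly) — synonymous.
Codon 6: UGU (Cys) → UGA (Stop) — nonsense.
Synonymous: 4 of 6.

4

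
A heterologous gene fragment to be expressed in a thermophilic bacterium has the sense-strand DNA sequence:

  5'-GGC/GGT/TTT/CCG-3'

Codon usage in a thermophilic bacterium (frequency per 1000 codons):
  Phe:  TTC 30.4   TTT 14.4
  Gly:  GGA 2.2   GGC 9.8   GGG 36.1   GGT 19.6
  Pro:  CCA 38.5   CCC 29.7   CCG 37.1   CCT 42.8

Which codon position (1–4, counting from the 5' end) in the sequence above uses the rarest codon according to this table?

1

Codon 1 GGC (Gly): 9.8 per 1000.
Codon 2 GGT (Gly): 19.6 per 1000.
Codon 3 TTT (Phe): 14.4 per 1000.
Codon 4 CCG (Pro): 37.1 per 1000.
Lowest frequency is 9.8 at codon 1.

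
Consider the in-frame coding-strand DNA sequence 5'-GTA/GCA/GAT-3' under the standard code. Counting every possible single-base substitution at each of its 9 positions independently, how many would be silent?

Codon 1 (GTA, Val): 3 synonymous substitutions.
Codon 2 (GCA, Ala): 3 synonymous substitutions.
Codon 3 (GAT, Asp): 1 synonymous substitution.
Total: 3 + 3 + 1 = 7.

7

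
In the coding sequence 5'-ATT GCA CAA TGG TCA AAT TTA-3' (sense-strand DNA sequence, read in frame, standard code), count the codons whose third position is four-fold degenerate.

Codon 1 ATT (Ile): third position 3-fold.
Codon 2 GCA (Ala): third position 4-fold.
Codon 3 CAA (Gln): third position 2-fold.
Codon 4 TGG (Trp): third position 1-fold.
Codon 5 TCA (Ser): third position 4-fold.
Codon 6 AAT (Asn): third position 2-fold.
Codon 7 TTA (Leu): third position 2-fold.
Four-fold degenerate third positions: 2.

2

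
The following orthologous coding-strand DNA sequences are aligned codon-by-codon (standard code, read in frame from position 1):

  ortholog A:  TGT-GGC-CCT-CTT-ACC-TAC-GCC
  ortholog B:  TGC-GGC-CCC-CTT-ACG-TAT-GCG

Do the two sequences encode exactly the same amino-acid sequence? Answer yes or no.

yes

Codon 1: TGT Cys / TGC Cys — synonymous.
Codon 2: GGC Gly / GGC Gly — identical.
Codon 3: CCT Pro / CCC Pro — synonymous.
Codon 4: CTT Leu / CTT Leu — identical.
Codon 5: ACC Thr / ACG Thr — synonymous.
Codon 6: TAC Tyr / TAT Tyr — synonymous.
Codon 7: GCC Ala / GCG Ala — synonymous.
Nonsynonymous differences: 0 → same protein.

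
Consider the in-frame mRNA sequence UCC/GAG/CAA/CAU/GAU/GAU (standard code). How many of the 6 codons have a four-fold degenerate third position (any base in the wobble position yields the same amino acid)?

1

Codon 1 UCC (Ser): third position 4-fold.
Codon 2 GAG (Glu): third position 2-fold.
Codon 3 CAA (Gln): third position 2-fold.
Codon 4 CAU (His): third position 2-fold.
Codon 5 GAU (Asp): third position 2-fold.
Codon 6 GAU (Asp): third position 2-fold.
Four-fold degenerate third positions: 1.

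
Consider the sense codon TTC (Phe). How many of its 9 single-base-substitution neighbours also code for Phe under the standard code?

Position 1: none → 0 synonymous.
Position 2: none → 0 synonymous.
Position 3: TTT → 1 synonymous.
Total: 0 + 0 + 1 = 1.

1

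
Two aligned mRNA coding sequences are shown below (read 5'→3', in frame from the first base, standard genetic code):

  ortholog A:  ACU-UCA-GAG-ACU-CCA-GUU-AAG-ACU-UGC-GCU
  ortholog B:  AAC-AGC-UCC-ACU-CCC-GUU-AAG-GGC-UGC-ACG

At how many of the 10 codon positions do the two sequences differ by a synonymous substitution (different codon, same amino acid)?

Codon 1: ACU Thr / AAC Asn — nonsynonymous.
Codon 2: UCA Ser / AGC Ser — synonymous.
Codon 3: GAG Glu / UCC Ser — nonsynonymous.
Codon 4: ACU Thr / ACU Thr — identical.
Codon 5: CCA Pro / CCC Pro — synonymous.
Codon 6: GUU Val / GUU Val — identical.
Codon 7: AAG Lys / AAG Lys — identical.
Codon 8: ACU Thr / GGC Gly — nonsynonymous.
Codon 9: UGC Cys / UGC Cys — identical.
Codon 10: GCU Ala / ACG Thr — nonsynonymous.
Synonymous differences: 2.

2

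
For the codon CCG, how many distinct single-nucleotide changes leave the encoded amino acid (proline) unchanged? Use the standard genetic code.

Position 1: none → 0 synonymous.
Position 2: none → 0 synonymous.
Position 3: CCU, CCC, CCA → 3 synonymous.
Total: 0 + 0 + 3 = 3.

3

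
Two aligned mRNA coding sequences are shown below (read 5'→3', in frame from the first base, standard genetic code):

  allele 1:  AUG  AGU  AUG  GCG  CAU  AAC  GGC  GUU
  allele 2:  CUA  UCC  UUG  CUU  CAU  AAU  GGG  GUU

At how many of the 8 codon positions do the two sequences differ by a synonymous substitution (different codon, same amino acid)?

Codon 1: AUG Met / CUA Leu — nonsynonymous.
Codon 2: AGU Ser / UCC Ser — synonymous.
Codon 3: AUG Met / UUG Leu — nonsynonymous.
Codon 4: GCG Ala / CUU Leu — nonsynonymous.
Codon 5: CAU His / CAU His — identical.
Codon 6: AAC Asn / AAU Asn — synonymous.
Codon 7: GGC Gly / GGG Gly — synonymous.
Codon 8: GUU Val / GUU Val — identical.
Synonymous differences: 3.

3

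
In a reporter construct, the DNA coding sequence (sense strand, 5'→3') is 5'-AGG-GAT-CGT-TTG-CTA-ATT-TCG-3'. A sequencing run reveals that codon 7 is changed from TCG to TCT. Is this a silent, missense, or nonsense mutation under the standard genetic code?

Position 21 falls in codon 7: TCG → Ser.
After the substitution the codon is TCT → Ser.
Both encode Ser, so the change is synonymous.

silent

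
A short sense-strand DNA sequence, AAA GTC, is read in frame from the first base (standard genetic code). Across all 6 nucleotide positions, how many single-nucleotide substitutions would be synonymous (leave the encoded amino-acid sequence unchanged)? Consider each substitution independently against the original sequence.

4

Codon 1 (AAA, Lys): 1 synonymous substitution.
Codon 2 (GTC, Val): 3 synonymous substitutions.
Total: 1 + 3 = 4.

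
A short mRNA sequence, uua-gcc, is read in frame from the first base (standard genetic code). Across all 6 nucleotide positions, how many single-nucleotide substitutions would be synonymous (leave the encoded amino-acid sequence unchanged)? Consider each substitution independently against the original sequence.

5

Codon 1 (UUA, Leu): 2 synonymous substitutions.
Codon 2 (GCC, Ala): 3 synonymous substitutions.
Total: 2 + 3 = 5.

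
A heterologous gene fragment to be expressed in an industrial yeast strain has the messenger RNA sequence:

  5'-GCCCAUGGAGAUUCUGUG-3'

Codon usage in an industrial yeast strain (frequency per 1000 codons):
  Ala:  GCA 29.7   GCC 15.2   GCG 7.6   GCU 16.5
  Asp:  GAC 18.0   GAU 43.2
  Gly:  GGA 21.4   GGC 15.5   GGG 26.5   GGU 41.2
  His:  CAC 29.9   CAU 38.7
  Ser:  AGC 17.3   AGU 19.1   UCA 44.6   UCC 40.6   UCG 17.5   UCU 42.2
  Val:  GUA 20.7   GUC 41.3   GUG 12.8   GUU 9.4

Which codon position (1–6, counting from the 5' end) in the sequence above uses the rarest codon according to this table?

Codon 1 GCC (Ala): 15.2 per 1000.
Codon 2 CAU (His): 38.7 per 1000.
Codon 3 GGA (Gly): 21.4 per 1000.
Codon 4 GAU (Asp): 43.2 per 1000.
Codon 5 UCU (Ser): 42.2 per 1000.
Codon 6 GUG (Val): 12.8 per 1000.
Lowest frequency is 12.8 at codon 6.

6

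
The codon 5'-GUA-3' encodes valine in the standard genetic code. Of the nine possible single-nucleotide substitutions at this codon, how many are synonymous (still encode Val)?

3

Position 1: none → 0 synonymous.
Position 2: none → 0 synonymous.
Position 3: GUU, GUC, GUG → 3 synonymous.
Total: 0 + 0 + 3 = 3.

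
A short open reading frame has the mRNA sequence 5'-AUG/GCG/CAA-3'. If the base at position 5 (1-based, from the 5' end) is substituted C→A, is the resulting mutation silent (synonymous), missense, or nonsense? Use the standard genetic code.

Position 5 falls in codon 2: GCG → Ala.
After the substitution the codon is GAG → Glu.
Ala ≠ Glu, so this is a missense mutation.

missense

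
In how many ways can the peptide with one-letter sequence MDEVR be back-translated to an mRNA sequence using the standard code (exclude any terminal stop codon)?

96

Met: 1 codon.
Asp: 2 codons.
Glu: 2 codons.
Val: 4 codons.
Arg: 6 codons.
1 × 2 × 2 × 4 × 6 = 96.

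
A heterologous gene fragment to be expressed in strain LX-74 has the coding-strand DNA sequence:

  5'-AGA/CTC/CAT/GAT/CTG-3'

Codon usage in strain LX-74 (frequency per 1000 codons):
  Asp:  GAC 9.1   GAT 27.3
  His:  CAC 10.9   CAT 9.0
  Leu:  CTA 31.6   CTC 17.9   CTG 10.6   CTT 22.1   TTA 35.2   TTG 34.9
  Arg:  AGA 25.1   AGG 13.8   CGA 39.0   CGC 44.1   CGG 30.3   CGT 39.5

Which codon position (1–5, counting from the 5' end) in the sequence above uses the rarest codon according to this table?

Codon 1 AGA (Arg): 25.1 per 1000.
Codon 2 CTC (Leu): 17.9 per 1000.
Codon 3 CAT (His): 9.0 per 1000.
Codon 4 GAT (Asp): 27.3 per 1000.
Codon 5 CTG (Leu): 10.6 per 1000.
Lowest frequency is 9.0 at codon 3.

3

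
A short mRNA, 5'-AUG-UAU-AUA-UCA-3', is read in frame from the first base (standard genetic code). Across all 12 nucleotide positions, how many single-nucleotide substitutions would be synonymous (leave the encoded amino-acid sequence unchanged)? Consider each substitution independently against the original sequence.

Codon 1 (AUG, Met): 0 synonymous substitutions.
Codon 2 (UAU, Tyr): 1 synonymous substitution.
Codon 3 (AUA, Ile): 2 synonymous substitutions.
Codon 4 (UCA, Ser): 3 synonymous substitutions.
Total: 0 + 1 + 2 + 3 = 6.

6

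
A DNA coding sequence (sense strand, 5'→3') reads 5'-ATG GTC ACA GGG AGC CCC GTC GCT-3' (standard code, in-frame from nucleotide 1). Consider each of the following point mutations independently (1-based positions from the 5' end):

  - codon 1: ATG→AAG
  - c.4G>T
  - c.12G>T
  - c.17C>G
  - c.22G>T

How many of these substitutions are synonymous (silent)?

Codon 1: ATG (Met) → AAG (Lys) — missense.
Codon 2: GTC (Val) → TTC (Phe) — missense.
Codon 4: GGG (Gly) → GGT (Gly) — synonymous.
Codon 6: CCC (Pro) → CGC (Arg) — missense.
Codon 8: GCT (Ala) → TCT (Ser) — missense.
Synonymous: 1 of 5.

1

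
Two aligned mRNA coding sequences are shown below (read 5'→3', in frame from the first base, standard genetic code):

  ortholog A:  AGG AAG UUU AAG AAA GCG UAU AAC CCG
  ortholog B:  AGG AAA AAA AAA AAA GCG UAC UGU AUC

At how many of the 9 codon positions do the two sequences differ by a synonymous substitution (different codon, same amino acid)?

3

Codon 1: AGG Arg / AGG Arg — identical.
Codon 2: AAG Lys / AAA Lys — synonymous.
Codon 3: UUU Phe / AAA Lys — nonsynonymous.
Codon 4: AAG Lys / AAA Lys — synonymous.
Codon 5: AAA Lys / AAA Lys — identical.
Codon 6: GCG Ala / GCG Ala — identical.
Codon 7: UAU Tyr / UAC Tyr — synonymous.
Codon 8: AAC Asn / UGU Cys — nonsynonymous.
Codon 9: CCG Pro / AUC Ile — nonsynonymous.
Synonymous differences: 3.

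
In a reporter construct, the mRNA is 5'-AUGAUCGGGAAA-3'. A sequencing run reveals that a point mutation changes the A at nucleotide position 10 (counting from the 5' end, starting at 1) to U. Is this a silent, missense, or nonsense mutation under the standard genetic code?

Position 10 falls in codon 4: AAA → Lys.
After the substitution the codon is UAA → Stop.
The new codon is a stop codon, so this is a nonsense mutation.

nonsense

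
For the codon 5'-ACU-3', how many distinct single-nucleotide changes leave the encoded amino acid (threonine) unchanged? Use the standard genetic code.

Position 1: none → 0 synonymous.
Position 2: none → 0 synonymous.
Position 3: ACC, ACA, ACG → 3 synonymous.
Total: 0 + 0 + 3 = 3.

3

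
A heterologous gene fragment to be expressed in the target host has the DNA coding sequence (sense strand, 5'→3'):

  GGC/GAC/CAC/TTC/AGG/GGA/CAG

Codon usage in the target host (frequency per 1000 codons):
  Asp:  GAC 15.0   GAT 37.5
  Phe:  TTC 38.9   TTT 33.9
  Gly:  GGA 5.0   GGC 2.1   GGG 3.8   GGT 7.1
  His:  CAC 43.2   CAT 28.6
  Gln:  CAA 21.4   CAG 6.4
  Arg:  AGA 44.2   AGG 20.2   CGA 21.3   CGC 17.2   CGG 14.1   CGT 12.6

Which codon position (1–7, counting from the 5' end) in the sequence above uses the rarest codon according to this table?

1

Codon 1 GGC (Gly): 2.1 per 1000.
Codon 2 GAC (Asp): 15.0 per 1000.
Codon 3 CAC (His): 43.2 per 1000.
Codon 4 TTC (Phe): 38.9 per 1000.
Codon 5 AGG (Arg): 20.2 per 1000.
Codon 6 GGA (Gly): 5.0 per 1000.
Codon 7 CAG (Gln): 6.4 per 1000.
Lowest frequency is 2.1 at codon 1.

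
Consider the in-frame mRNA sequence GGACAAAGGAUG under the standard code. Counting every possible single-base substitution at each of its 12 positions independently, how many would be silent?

6

Codon 1 (GGA, Gly): 3 synonymous substitutions.
Codon 2 (CAA, Gln): 1 synonymous substitution.
Codon 3 (AGG, Arg): 2 synonymous substitutions.
Codon 4 (AUG, Met): 0 synonymous substitutions.
Total: 3 + 1 + 2 + 0 = 6.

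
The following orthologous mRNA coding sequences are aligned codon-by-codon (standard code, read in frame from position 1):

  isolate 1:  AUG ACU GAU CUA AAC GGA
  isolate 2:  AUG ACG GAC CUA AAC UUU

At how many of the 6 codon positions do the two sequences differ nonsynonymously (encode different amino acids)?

1

Codon 1: AUG Met / AUG Met — identical.
Codon 2: ACU Thr / ACG Thr — synonymous.
Codon 3: GAU Asp / GAC Asp — synonymous.
Codon 4: CUA Leu / CUA Leu — identical.
Codon 5: AAC Asn / AAC Asn — identical.
Codon 6: GGA Gly / UUU Phe — nonsynonymous.
Nonsynonymous differences: 1.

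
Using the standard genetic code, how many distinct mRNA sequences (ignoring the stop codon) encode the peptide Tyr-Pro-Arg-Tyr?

96

Tyr: 2 codons.
Pro: 4 codons.
Arg: 6 codons.
Tyr: 2 codons.
2 × 4 × 6 × 2 = 96.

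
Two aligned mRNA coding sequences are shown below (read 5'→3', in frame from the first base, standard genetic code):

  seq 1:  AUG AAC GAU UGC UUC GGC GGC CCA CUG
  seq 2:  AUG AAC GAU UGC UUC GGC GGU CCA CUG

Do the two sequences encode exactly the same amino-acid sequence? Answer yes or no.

yes

Codon 1: AUG Met / AUG Met — identical.
Codon 2: AAC Asn / AAC Asn — identical.
Codon 3: GAU Asp / GAU Asp — identical.
Codon 4: UGC Cys / UGC Cys — identical.
Codon 5: UUC Phe / UUC Phe — identical.
Codon 6: GGC Gly / GGC Gly — identical.
Codon 7: GGC Gly / GGU Gly — synonymous.
Codon 8: CCA Pro / CCA Pro — identical.
Codon 9: CUG Leu / CUG Leu — identical.
Nonsynonymous differences: 0 → same protein.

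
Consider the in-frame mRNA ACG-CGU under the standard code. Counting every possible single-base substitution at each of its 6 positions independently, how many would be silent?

Codon 1 (ACG, Thr): 3 synonymous substitutions.
Codon 2 (CGU, Arg): 3 synonymous substitutions.
Total: 3 + 3 = 6.

6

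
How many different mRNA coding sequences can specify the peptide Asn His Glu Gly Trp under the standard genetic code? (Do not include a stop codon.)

Asn: 2 codons.
His: 2 codons.
Glu: 2 codons.
Gly: 4 codons.
Trp: 1 codon.
2 × 2 × 2 × 4 × 1 = 32.

32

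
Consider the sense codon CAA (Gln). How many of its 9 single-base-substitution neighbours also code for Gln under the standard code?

1

Position 1: none → 0 synonymous.
Position 2: none → 0 synonymous.
Position 3: CAG → 1 synonymous.
Total: 0 + 0 + 1 = 1.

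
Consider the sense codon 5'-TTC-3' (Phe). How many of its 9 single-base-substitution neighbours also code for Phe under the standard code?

1

Position 1: none → 0 synonymous.
Position 2: none → 0 synonymous.
Position 3: TTT → 1 synonymous.
Total: 0 + 0 + 1 = 1.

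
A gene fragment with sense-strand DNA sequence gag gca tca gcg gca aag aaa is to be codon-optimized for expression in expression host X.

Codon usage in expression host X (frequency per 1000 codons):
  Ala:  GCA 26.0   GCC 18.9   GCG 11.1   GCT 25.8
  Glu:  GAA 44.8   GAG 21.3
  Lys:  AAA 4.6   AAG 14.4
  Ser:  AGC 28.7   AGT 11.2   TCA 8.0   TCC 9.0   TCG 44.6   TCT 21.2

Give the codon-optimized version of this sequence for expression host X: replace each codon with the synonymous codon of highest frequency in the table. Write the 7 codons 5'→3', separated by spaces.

GAA GCA TCG GCA GCA AAG AAG

Codon 1 (Glu): best is GAA at 44.8.
Codon 2 (Ala): best is GCA at 26.0.
Codon 3 (Ser): best is TCG at 44.6.
Codon 4 (Ala): best is GCA at 26.0.
Codon 5 (Ala): best is GCA at 26.0.
Codon 6 (Lys): best is AAG at 14.4.
Codon 7 (Lys): best is AAG at 14.4.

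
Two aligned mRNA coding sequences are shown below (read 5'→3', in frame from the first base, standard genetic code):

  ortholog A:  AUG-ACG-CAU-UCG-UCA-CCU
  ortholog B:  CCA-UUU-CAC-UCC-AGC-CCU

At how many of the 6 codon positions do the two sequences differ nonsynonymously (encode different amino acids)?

2

Codon 1: AUG Met / CCA Pro — nonsynonymous.
Codon 2: ACG Thr / UUU Phe — nonsynonymous.
Codon 3: CAU His / CAC His — synonymous.
Codon 4: UCG Ser / UCC Ser — synonymous.
Codon 5: UCA Ser / AGC Ser — synonymous.
Codon 6: CCU Pro / CCU Pro — identical.
Nonsynonymous differences: 2.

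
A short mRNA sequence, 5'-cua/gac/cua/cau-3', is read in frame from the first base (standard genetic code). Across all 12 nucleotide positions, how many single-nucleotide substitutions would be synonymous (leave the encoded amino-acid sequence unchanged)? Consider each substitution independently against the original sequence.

10

Codon 1 (CUA, Leu): 4 synonymous substitutions.
Codon 2 (GAC, Asp): 1 synonymous substitution.
Codon 3 (CUA, Leu): 4 synonymous substitutions.
Codon 4 (CAU, His): 1 synonymous substitution.
Total: 4 + 1 + 4 + 1 = 10.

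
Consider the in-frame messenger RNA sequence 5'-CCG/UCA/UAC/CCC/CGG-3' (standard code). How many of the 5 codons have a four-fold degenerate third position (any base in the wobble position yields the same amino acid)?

4

Codon 1 CCG (Pro): third position 4-fold.
Codon 2 UCA (Ser): third position 4-fold.
Codon 3 UAC (Tyr): third position 2-fold.
Codon 4 CCC (Pro): third position 4-fold.
Codon 5 CGG (Arg): third position 4-fold.
Four-fold degenerate third positions: 4.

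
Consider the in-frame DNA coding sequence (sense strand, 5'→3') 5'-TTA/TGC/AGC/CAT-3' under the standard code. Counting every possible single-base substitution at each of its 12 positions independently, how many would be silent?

Codon 1 (TTA, Leu): 2 synonymous substitutions.
Codon 2 (TGC, Cys): 1 synonymous substitution.
Codon 3 (AGC, Ser): 1 synonymous substitution.
Codon 4 (CAT, His): 1 synonymous substitution.
Total: 2 + 1 + 1 + 1 = 5.

5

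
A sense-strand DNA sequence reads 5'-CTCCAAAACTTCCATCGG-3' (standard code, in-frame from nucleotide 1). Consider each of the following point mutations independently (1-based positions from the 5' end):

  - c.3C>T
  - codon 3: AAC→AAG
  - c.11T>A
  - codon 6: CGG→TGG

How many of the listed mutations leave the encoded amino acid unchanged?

Codon 1: CTC (Leu) → CTT (Leu) — synonymous.
Codon 3: AAC (Asn) → AAG (Lys) — missense.
Codon 4: TTC (Phe) → TAC (Tyr) — missense.
Codon 6: CGG (Arg) → TGG (Trp) — missense.
Synonymous: 1 of 4.

1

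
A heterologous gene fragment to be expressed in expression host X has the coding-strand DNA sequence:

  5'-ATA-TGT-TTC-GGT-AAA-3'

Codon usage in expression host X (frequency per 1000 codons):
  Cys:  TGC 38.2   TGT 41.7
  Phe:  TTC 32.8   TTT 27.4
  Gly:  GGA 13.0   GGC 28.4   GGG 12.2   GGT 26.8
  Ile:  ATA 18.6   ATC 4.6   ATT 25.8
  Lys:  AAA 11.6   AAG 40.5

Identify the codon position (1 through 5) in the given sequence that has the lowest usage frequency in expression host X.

Codon 1 ATA (Ile): 18.6 per 1000.
Codon 2 TGT (Cys): 41.7 per 1000.
Codon 3 TTC (Phe): 32.8 per 1000.
Codon 4 GGT (Gly): 26.8 per 1000.
Codon 5 AAA (Lys): 11.6 per 1000.
Lowest frequency is 11.6 at codon 5.

5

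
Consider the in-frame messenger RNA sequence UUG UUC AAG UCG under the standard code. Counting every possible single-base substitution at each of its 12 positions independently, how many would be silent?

7

Codon 1 (UUG, Leu): 2 synonymous substitutions.
Codon 2 (UUC, Phe): 1 synonymous substitution.
Codon 3 (AAG, Lys): 1 synonymous substitution.
Codon 4 (UCG, Ser): 3 synonymous substitutions.
Total: 2 + 1 + 1 + 3 = 7.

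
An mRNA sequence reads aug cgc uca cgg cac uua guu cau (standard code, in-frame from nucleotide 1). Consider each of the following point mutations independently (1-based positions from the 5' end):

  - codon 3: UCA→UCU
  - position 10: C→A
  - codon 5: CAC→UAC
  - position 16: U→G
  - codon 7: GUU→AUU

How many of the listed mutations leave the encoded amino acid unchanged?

2

Codon 3: UCA (Ser) → UCU (Ser) — synonymous.
Codon 4: CGG (Arg) → AGG (Arg) — synonymous.
Codon 5: CAC (His) → UAC (Tyr) — missense.
Codon 6: UUA (Leu) → GUA (Val) — missense.
Codon 7: GUU (Val) → AUU (Ile) — missense.
Synonymous: 2 of 5.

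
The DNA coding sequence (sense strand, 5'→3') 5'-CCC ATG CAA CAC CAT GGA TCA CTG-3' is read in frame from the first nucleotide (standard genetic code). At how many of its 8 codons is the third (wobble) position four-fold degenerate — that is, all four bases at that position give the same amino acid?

4

Codon 1 CCC (Pro): third position 4-fold.
Codon 2 ATG (Met): third position 1-fold.
Codon 3 CAA (Gln): third position 2-fold.
Codon 4 CAC (His): third position 2-fold.
Codon 5 CAT (His): third position 2-fold.
Codon 6 GGA (Gly): third position 4-fold.
Codon 7 TCA (Ser): third position 4-fold.
Codon 8 CTG (Leu): third position 4-fold.
Four-fold degenerate third positions: 4.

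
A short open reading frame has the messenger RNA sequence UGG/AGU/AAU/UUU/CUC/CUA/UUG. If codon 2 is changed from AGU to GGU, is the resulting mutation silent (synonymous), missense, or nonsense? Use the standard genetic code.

missense

Position 4 falls in codon 2: AGU → Ser.
After the substitution the codon is GGU → Gly.
Ser ≠ Gly, so this is a missense mutation.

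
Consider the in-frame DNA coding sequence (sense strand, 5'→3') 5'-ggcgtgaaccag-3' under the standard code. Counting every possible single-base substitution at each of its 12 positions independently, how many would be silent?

8

Codon 1 (GGC, Gly): 3 synonymous substitutions.
Codon 2 (GTG, Val): 3 synonymous substitutions.
Codon 3 (AAC, Asn): 1 synonymous substitution.
Codon 4 (CAG, Gln): 1 synonymous substitution.
Total: 3 + 3 + 1 + 1 = 8.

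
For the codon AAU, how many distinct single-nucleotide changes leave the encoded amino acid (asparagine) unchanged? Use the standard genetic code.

1

Position 1: none → 0 synonymous.
Position 2: none → 0 synonymous.
Position 3: AAC → 1 synonymous.
Total: 0 + 0 + 1 = 1.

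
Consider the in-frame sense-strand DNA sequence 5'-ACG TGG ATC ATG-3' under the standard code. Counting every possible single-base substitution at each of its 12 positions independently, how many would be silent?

Codon 1 (ACG, Thr): 3 synonymous substitutions.
Codon 2 (TGG, Trp): 0 synonymous substitutions.
Codon 3 (ATC, Ile): 2 synonymous substitutions.
Codon 4 (ATG, Met): 0 synonymous substitutions.
Total: 3 + 0 + 2 + 0 = 5.

5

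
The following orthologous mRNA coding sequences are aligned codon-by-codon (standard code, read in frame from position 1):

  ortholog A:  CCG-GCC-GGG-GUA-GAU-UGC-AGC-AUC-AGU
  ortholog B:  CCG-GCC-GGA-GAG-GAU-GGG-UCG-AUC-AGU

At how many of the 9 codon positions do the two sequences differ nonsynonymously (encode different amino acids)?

2

Codon 1: CCG Pro / CCG Pro — identical.
Codon 2: GCC Ala / GCC Ala — identical.
Codon 3: GGG Gly / GGA Gly — synonymous.
Codon 4: GUA Val / GAG Glu — nonsynonymous.
Codon 5: GAU Asp / GAU Asp — identical.
Codon 6: UGC Cys / GGG Gly — nonsynonymous.
Codon 7: AGC Ser / UCG Ser — synonymous.
Codon 8: AUC Ile / AUC Ile — identical.
Codon 9: AGU Ser / AGU Ser — identical.
Nonsynonymous differences: 2.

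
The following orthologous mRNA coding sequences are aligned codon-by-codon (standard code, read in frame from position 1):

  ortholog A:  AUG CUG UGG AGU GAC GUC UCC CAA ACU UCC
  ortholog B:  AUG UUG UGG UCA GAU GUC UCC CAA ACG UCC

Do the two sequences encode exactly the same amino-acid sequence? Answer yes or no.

Codon 1: AUG Met / AUG Met — identical.
Codon 2: CUG Leu / UUG Leu — synonymous.
Codon 3: UGG Trp / UGG Trp — identical.
Codon 4: AGU Ser / UCA Ser — synonymous.
Codon 5: GAC Asp / GAU Asp — synonymous.
Codon 6: GUC Val / GUC Val — identical.
Codon 7: UCC Ser / UCC Ser — identical.
Codon 8: CAA Gln / CAA Gln — identical.
Codon 9: ACU Thr / ACG Thr — synonymous.
Codon 10: UCC Ser / UCC Ser — identical.
Nonsynonymous differences: 0 → same protein.

yes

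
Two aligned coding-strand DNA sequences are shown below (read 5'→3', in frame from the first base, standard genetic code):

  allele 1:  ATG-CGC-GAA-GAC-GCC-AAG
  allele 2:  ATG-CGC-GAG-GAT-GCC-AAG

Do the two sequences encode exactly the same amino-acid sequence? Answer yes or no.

Codon 1: ATG Met / ATG Met — identical.
Codon 2: CGC Arg / CGC Arg — identical.
Codon 3: GAA Glu / GAG Glu — synonymous.
Codon 4: GAC Asp / GAT Asp — synonymous.
Codon 5: GCC Ala / GCC Ala — identical.
Codon 6: AAG Lys / AAG Lys — identical.
Nonsynonymous differences: 0 → same protein.

yes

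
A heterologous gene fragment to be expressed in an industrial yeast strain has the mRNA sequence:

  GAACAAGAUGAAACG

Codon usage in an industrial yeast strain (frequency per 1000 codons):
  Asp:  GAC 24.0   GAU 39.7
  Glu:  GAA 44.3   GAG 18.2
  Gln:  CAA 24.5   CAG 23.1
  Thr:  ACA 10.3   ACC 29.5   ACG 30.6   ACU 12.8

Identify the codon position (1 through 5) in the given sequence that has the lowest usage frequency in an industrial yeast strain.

2

Codon 1 GAA (Glu): 44.3 per 1000.
Codon 2 CAA (Gln): 24.5 per 1000.
Codon 3 GAU (Asp): 39.7 per 1000.
Codon 4 GAA (Glu): 44.3 per 1000.
Codon 5 ACG (Thr): 30.6 per 1000.
Lowest frequency is 24.5 at codon 2.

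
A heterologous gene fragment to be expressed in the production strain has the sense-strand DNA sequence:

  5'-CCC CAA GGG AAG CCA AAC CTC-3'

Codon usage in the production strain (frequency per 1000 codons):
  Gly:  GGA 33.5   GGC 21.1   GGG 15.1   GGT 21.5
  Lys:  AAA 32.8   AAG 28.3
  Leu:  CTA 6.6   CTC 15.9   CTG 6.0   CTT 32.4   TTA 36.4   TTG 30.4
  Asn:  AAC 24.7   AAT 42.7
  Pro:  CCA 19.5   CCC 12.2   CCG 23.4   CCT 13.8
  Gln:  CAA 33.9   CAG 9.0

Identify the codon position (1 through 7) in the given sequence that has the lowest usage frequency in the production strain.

1

Codon 1 CCC (Pro): 12.2 per 1000.
Codon 2 CAA (Gln): 33.9 per 1000.
Codon 3 GGG (Gly): 15.1 per 1000.
Codon 4 AAG (Lys): 28.3 per 1000.
Codon 5 CCA (Pro): 19.5 per 1000.
Codon 6 AAC (Asn): 24.7 per 1000.
Codon 7 CTC (Leu): 15.9 per 1000.
Lowest frequency is 12.2 at codon 1.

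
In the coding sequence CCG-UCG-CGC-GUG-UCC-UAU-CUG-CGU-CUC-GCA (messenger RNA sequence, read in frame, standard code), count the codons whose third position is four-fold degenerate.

9

Codon 1 CCG (Pro): third position 4-fold.
Codon 2 UCG (Ser): third position 4-fold.
Codon 3 CGC (Arg): third position 4-fold.
Codon 4 GUG (Val): third position 4-fold.
Codon 5 UCC (Ser): third position 4-fold.
Codon 6 UAU (Tyr): third position 2-fold.
Codon 7 CUG (Leu): third position 4-fold.
Codon 8 CGU (Arg): third position 4-fold.
Codon 9 CUC (Leu): third position 4-fold.
Codon 10 GCA (Ala): third position 4-fold.
Four-fold degenerate third positions: 9.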